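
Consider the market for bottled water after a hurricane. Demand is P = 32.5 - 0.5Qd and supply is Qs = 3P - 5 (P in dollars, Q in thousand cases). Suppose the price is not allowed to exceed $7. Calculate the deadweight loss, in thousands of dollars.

Rearranging demand gives Qd = 65 - 2P. Setting quantity demanded equal to quantity supplied, 65 - 2P = 3P - 5, gives P* = 14 and Q* = 37.
Since 7 < 14, the ceiling is binding.
At P = 7: Qd = 65 - 2·7 = 51 and Qs = 3·7 - 5 = 16.
Quantity traded falls to 16. At Q = 16 the demand price is (65 - 16)/2 = 24.5 and the supply price is (5 + 16)/3 = 7.
Deadweight loss = ½ · (24.5 - 7) · (37 - 16) = ½ · 17.5 · 21 = 183.75.

183.75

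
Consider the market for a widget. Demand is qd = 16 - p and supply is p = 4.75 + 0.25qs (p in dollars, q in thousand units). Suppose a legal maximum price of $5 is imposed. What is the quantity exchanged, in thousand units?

1

Rearranging supply gives qs = 4p - 19. Without the control the market clears where 16 - p = 4p - 19, i.e. p* = 7 and q* = 9.
Since 5 < 7, the ceiling is binding.
At p = 5: qd = 16 - 5 = 11 and qs = 4·5 - 19 = 1.
The quantity actually transacted is the short side, supply: 1.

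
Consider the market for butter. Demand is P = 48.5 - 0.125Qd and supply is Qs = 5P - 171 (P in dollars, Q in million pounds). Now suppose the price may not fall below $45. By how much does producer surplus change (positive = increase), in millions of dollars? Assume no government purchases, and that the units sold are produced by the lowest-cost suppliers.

Rearranging demand gives Qd = 388 - 8P. Without the control the market clears where 388 - 8P = 5P - 171, i.e. P* = 43 and Q* = 44.
Since 45 > 43, the floor is binding.
At P = 45: Qd = 388 - 8·45 = 28 and Qs = 5·45 - 171 = 54.
Producer surplus without the control is ½ · (43 - 34.2) · 44 = 193.6.
With the floor, 28 units are sold at 45. The supply price at Q = 28 is 39.8, so PS = ½ · [(45 - 34.2) + (45 - 39.8)] · 28 = 224.
Change in producer surplus = 224 - 193.6 = 30.4.

30.4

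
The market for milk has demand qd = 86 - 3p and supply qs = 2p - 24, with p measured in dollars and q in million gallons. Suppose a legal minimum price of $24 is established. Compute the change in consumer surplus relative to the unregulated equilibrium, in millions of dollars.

Setting quantity demanded equal to quantity supplied, 86 - 3p = 2p - 24, gives p* = 22 and q* = 20.
Because the floor (24) lies above the market-clearing price, it is binding.
At p = 24: qd = 86 - 3·24 = 14 and qs = 2·24 - 24 = 24.
Consumer surplus without the control is ½ · (86/3 - 22) · 20 = 200/3.
With the floor, consumers buy 14 units at 24, so CS = ½ · (86/3 - 24) · 14 = 98/3.
Change in consumer surplus = 98/3 - 200/3 = -34.

-34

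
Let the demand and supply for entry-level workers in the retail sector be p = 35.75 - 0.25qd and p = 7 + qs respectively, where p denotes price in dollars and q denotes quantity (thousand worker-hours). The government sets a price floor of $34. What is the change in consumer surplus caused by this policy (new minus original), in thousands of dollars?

Rearranging demand gives qd = 143 - 4p; rearranging supply gives qs = p - 7. Equilibrium: 143 - 4p = p - 7, so 150 = 5p and p* = 30, q* = 23.
Since 34 > 30, the floor is binding.
At p = 34: qd = 143 - 4·34 = 7 and qs = 34 - 7 = 27.
Consumer surplus without the control is ½ · (35.75 - 30) · 23 = 66.125.
With the floor, consumers buy 7 units at 34, so CS = ½ · (35.75 - 34) · 7 = 6.125.
Change in consumer surplus = 6.125 - 66.125 = -60.

-60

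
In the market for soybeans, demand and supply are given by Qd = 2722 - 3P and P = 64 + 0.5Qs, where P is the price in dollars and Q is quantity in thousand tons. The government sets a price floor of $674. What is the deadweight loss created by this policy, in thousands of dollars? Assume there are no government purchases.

40560

Rearranging supply gives Qs = 2P - 128. In a free market, 2722 - 3P = 2P - 128 gives the equilibrium P* = 570, Q* = 1012.
Since 674 > 570, the floor is binding.
At P = 674: Qd = 2722 - 3·674 = 700 and Qs = 2·674 - 128 = 1220.
Quantity traded falls to 700. At Q = 700 the demand price is (2722 - 700)/3 = 674 and the supply price is (128 + 700)/2 = 414.
Deadweight loss = ½ · (674 - 414) · (1012 - 700) = ½ · 260 · 312 = 40560.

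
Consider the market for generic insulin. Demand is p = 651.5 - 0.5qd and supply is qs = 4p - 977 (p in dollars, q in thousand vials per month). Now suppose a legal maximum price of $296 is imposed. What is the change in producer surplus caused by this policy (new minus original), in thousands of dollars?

-31500

Rearranging demand gives qd = 1303 - 2p. Without the control the market clears where 1303 - 2p = 4p - 977, i.e. p* = 380 and q* = 543.
Because the ceiling (296) lies below the market-clearing price, it is binding.
At p = 296: qd = 1303 - 2·296 = 711 and qs = 4·296 - 977 = 207.
Producer surplus without the control is ½ · (380 - 244.25) · 543 = 36856.125.
With the ceiling, producers sell 207 units at 296, so PS = ½ · (296 - 244.25) · 207 = 5356.125.
Change in producer surplus = 5356.125 - 36856.125 = -31500.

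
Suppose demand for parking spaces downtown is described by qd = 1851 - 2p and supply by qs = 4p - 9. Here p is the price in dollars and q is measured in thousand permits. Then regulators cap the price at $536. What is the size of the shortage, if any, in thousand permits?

Setting quantity demanded equal to quantity supplied, 1851 - 2p = 4p - 9, gives p* = 310 and q* = 1231.
Since 536 is above p* = 310, the ceiling does not bind and the free-market outcome prevails.
Since the control does not bind, there is no shortage.

0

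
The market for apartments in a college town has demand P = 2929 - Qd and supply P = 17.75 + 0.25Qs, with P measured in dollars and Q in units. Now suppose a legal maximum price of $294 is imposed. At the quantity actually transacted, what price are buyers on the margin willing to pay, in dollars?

1824

Rearranging demand gives Qd = 2929 - P; rearranging supply gives Qs = 4P - 71. Setting quantity demanded equal to quantity supplied, 2929 - P = 4P - 71, gives P* = 600 and Q* = 2329.
Since 294 < 600, the ceiling is binding.
At P = 294: Qd = 2929 - 294 = 2635 and Qs = 4·294 - 71 = 1105.
Only 1105 units reach the market. On the demand curve, the marginal buyer's willingness to pay at Q = 1105 is (2929 - 1105) = 1824.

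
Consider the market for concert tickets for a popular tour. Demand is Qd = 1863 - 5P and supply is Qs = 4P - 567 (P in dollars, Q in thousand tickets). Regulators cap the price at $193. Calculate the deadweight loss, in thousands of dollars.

Setting quantity demanded equal to quantity supplied, 1863 - 5P = 4P - 567, gives P* = 270 and Q* = 513.
The ceiling of 193 is below the equilibrium price 270, so it binds.
At P = 193: Qd = 1863 - 5·193 = 898 and Qs = 4·193 - 567 = 205.
Quantity traded falls to 205. At Q = 205 the demand price is (1863 - 205)/5 = 331.6 and the supply price is (567 + 205)/4 = 193.
Deadweight loss = ½ · (331.6 - 193) · (513 - 205) = ½ · 138.6 · 308 = 21344.4.

21344.4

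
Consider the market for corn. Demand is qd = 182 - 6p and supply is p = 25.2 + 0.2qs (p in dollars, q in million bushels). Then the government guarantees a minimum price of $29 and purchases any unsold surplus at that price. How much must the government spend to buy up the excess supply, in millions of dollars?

Rearranging supply gives qs = 5p - 126. Without the control the market clears where 182 - 6p = 5p - 126, i.e. p* = 28 and q* = 14.
Since 29 > 28, the floor is binding.
At p = 29: qd = 182 - 6·29 = 8 and qs = 5·29 - 126 = 19.
Surplus = qs - qd = 11.
Government expenditure = surplus × support price = 11 × 29 = 319.

319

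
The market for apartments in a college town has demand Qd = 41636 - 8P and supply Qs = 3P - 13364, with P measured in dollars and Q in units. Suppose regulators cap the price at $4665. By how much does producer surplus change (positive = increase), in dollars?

-379722.5

Equilibrium: 41636 - 8P = 3P - 13364, so 55000 = 11P and P* = 5000, Q* = 1636.
Because the ceiling (4665) lies below the market-clearing price, it is binding.
At P = 4665: Qd = 41636 - 8·4665 = 4316 and Qs = 3·4665 - 13364 = 631.
Producer surplus without the control is ½ · (5000 - 13364/3) · 1636 = 1338248/3.
With the ceiling, producers sell 631 units at 4665, so PS = ½ · (4665 - 13364/3) · 631 = 398161/6.
Change in producer surplus = 398161/6 - 1338248/3 = -379722.5.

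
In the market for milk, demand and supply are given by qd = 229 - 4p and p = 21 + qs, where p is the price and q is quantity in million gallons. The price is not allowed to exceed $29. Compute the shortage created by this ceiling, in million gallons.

Rearranging supply gives qs = p - 21. Setting quantity demanded equal to quantity supplied, 229 - 4p = p - 21, gives p* = 50 and q* = 29.
Since 29 < 50, the ceiling is binding.
At p = 29: qd = 229 - 4·29 = 113 and qs = 29 - 21 = 8.
Shortage = qd - qs = 113 - 8 = 105.

105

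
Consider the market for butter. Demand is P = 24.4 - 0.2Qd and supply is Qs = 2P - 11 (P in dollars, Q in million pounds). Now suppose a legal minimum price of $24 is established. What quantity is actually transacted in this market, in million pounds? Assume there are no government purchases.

2

Rearranging demand gives Qd = 122 - 5P. In a free market, 122 - 5P = 2P - 11 gives the equilibrium P* = 19, Q* = 27.
The floor of 24 is above the equilibrium price 19, so it binds.
At P = 24: Qd = 122 - 5·24 = 2 and Qs = 2·24 - 11 = 37.
The quantity actually transacted is the short side, demand: 2.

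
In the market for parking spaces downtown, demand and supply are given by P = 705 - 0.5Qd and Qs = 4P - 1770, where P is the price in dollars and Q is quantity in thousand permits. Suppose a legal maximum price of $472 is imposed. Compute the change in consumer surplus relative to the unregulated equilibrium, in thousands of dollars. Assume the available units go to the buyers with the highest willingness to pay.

Rearranging demand gives Qd = 1410 - 2P. Equilibrium: 1410 - 2P = 4P - 1770, so 3180 = 6P and P* = 530, Q* = 350.
Because the ceiling (472) lies below the market-clearing price, it is binding.
At P = 472: Qd = 1410 - 2·472 = 466 and Qs = 4·472 - 1770 = 118.
Consumer surplus without the control is ½ · (705 - 530) · 350 = 30625.
With the ceiling, 118 units are sold at 472 (assume they go to the highest-value buyers). The demand price at Q = 118 is 646, so CS = ½ · [(705 - 472) + (646 - 472)] · 118 = 24013.
Change in consumer surplus = 24013 - 30625 = -6612.

-6612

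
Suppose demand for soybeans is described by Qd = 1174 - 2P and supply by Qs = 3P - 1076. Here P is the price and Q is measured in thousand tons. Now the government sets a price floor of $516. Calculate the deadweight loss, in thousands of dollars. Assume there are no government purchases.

Without the control the market clears where 1174 - 2P = 3P - 1076, i.e. P* = 450 and Q* = 274.
Since 516 > 450, the floor is binding.
At P = 516: Qd = 1174 - 2·516 = 142 and Qs = 3·516 - 1076 = 472.
Quantity traded falls to 142. At Q = 142 the demand price is (1174 - 142)/2 = 516 and the supply price is (1076 + 142)/3 = 406.
Deadweight loss = ½ · (516 - 406) · (274 - 142) = ½ · 110 · 132 = 7260.

7260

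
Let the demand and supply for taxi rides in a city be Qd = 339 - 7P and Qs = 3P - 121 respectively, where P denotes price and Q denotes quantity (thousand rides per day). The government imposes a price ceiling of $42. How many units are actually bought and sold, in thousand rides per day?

Setting quantity demanded equal to quantity supplied, 339 - 7P = 3P - 121, gives P* = 46 and Q* = 17.
Since 42 < 46, the ceiling is binding.
At P = 42: Qd = 339 - 7·42 = 45 and Qs = 3·42 - 121 = 5.
The quantity actually transacted is the short side, supply: 5.

5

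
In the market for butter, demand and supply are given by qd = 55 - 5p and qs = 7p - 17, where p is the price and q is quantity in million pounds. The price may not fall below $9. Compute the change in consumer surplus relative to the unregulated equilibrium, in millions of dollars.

-52.5

Equilibrium: 55 - 5p = 7p - 17, so 72 = 12p and p* = 6, q* = 25.
Since 9 > 6, the floor is binding.
At p = 9: qd = 55 - 5·9 = 10 and qs = 7·9 - 17 = 46.
Consumer surplus without the control is ½ · (11 - 6) · 25 = 62.5.
With the floor, consumers buy 10 units at 9, so CS = ½ · (11 - 9) · 10 = 10.
Change in consumer surplus = 10 - 62.5 = -52.5.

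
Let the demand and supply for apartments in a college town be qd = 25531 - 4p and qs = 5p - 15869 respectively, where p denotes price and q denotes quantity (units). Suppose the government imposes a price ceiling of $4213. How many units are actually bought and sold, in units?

5196

Equilibrium: 25531 - 4p = 5p - 15869, so 41400 = 9p and p* = 4600, q* = 7131.
Since 4213 < 4600, the ceiling is binding.
At p = 4213: qd = 25531 - 4·4213 = 8679 and qs = 5·4213 - 15869 = 5196.
The quantity actually transacted is the short side, supply: 5196.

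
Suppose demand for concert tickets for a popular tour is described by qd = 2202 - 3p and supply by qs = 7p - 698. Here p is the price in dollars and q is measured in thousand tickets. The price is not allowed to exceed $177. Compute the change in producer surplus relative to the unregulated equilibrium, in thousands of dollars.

-105824.5

In a free market, 2202 - 3p = 7p - 698 gives the equilibrium p* = 290, q* = 1332.
The ceiling of 177 is below the equilibrium price 290, so it binds.
At p = 177: qd = 2202 - 3·177 = 1671 and qs = 7·177 - 698 = 541.
Producer surplus without the control is ½ · (290 - 698/7) · 1332 = 887112/7.
With the ceiling, producers sell 541 units at 177, so PS = ½ · (177 - 698/7) · 541 = 292681/14.
Change in producer surplus = 292681/14 - 887112/7 = -105824.5.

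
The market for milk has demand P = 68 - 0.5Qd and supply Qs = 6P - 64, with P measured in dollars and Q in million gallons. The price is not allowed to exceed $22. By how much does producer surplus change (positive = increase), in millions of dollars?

Rearranging demand gives Qd = 136 - 2P. In a free market, 136 - 2P = 6P - 64 gives the equilibrium P* = 25, Q* = 86.
Because the ceiling (22) lies below the market-clearing price, it is binding.
At P = 22: Qd = 136 - 2·22 = 92 and Qs = 6·22 - 64 = 68.
Producer surplus without the control is ½ · (25 - 32/3) · 86 = 1849/3.
With the ceiling, producers sell 68 units at 22, so PS = ½ · (22 - 32/3) · 68 = 1156/3.
Change in producer surplus = 1156/3 - 1849/3 = -231.

-231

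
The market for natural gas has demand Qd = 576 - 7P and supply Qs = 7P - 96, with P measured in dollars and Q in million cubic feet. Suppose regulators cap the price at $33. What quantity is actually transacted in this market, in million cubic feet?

Without the control the market clears where 576 - 7P = 7P - 96, i.e. P* = 48 and Q* = 240.
Because the ceiling (33) lies below the market-clearing price, it is binding.
At P = 33: Qd = 576 - 7·33 = 345 and Qs = 7·33 - 96 = 135.
The quantity actually transacted is the short side, supply: 135.

135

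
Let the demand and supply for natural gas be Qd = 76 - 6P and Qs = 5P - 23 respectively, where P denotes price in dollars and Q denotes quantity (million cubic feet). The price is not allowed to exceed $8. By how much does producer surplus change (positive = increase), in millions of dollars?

In a free market, 76 - 6P = 5P - 23 gives the equilibrium P* = 9, Q* = 22.
The ceiling of 8 is below the equilibrium price 9, so it binds.
At P = 8: Qd = 76 - 6·8 = 28 and Qs = 5·8 - 23 = 17.
Producer surplus without the control is ½ · (9 - 4.6) · 22 = 48.4.
With the ceiling, producers sell 17 units at 8, so PS = ½ · (8 - 4.6) · 17 = 28.9.
Change in producer surplus = 28.9 - 48.4 = -19.5.

-19.5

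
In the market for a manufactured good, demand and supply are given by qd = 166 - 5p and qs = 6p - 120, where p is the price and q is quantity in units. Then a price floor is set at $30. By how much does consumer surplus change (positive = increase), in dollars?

Without the control the market clears where 166 - 5p = 6p - 120, i.e. p* = 26 and q* = 36.
Because the floor (30) lies above the market-clearing price, it is binding.
At p = 30: qd = 166 - 5·30 = 16 and qs = 6·30 - 120 = 60.
Consumer surplus without the control is ½ · (33.2 - 26) · 36 = 129.6.
With the floor, consumers buy 16 units at 30, so CS = ½ · (33.2 - 30) · 16 = 25.6.
Change in consumer surplus = 25.6 - 129.6 = -104.

-104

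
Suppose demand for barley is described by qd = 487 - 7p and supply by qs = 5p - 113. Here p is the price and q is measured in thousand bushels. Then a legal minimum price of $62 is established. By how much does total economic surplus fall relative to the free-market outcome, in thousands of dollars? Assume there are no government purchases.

Setting quantity demanded equal to quantity supplied, 487 - 7p = 5p - 113, gives p* = 50 and q* = 137.
The floor of 62 is above the equilibrium price 50, so it binds.
At p = 62: qd = 487 - 7·62 = 53 and qs = 5·62 - 113 = 197.
Quantity traded falls to 53. At q = 53 the demand price is (487 - 53)/7 = 62 and the supply price is (113 + 53)/5 = 33.2.
Deadweight loss = ½ · (62 - 33.2) · (137 - 53) = ½ · 28.8 · 84 = 1209.6.

1209.6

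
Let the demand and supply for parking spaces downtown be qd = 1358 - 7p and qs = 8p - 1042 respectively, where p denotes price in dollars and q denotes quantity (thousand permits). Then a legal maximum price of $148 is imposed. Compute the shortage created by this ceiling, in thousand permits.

In a free market, 1358 - 7p = 8p - 1042 gives the equilibrium p* = 160, q* = 238.
Since 148 < 160, the ceiling is binding.
At p = 148: qd = 1358 - 7·148 = 322 and qs = 8·148 - 1042 = 142.
Shortage = qd - qs = 322 - 142 = 180.

180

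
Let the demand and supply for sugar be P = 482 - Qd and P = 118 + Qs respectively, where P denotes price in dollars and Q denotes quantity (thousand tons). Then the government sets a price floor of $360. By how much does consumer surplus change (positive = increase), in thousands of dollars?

Rearranging demand gives Qd = 482 - P; rearranging supply gives Qs = P - 118. Equilibrium: 482 - P = P - 118, so 600 = 2P and P* = 300, Q* = 182.
Because the floor (360) lies above the market-clearing price, it is binding.
At P = 360: Qd = 482 - 360 = 122 and Qs = 360 - 118 = 242.
Consumer surplus without the control is ½ · (482 - 300) · 182 = 16562.
With the floor, consumers buy 122 units at 360, so CS = ½ · (482 - 360) · 122 = 7442.
Change in consumer surplus = 7442 - 16562 = -9120.

-9120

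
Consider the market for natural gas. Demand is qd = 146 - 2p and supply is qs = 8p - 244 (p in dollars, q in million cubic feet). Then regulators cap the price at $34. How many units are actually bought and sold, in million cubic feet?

28

In a free market, 146 - 2p = 8p - 244 gives the equilibrium p* = 39, q* = 68.
The ceiling of 34 is below the equilibrium price 39, so it binds.
At p = 34: qd = 146 - 2·34 = 78 and qs = 8·34 - 244 = 28.
The quantity actually transacted is the short side, supply: 28.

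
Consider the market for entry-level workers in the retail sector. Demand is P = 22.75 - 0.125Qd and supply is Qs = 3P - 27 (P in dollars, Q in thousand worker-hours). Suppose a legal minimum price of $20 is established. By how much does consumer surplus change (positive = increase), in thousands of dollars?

Rearranging demand gives Qd = 182 - 8P. Without the control the market clears where 182 - 8P = 3P - 27, i.e. P* = 19 and Q* = 30.
The floor of 20 is above the equilibrium price 19, so it binds.
At P = 20: Qd = 182 - 8·20 = 22 and Qs = 3·20 - 27 = 33.
Consumer surplus without the control is ½ · (22.75 - 19) · 30 = 56.25.
With the floor, consumers buy 22 units at 20, so CS = ½ · (22.75 - 20) · 22 = 30.25.
Change in consumer surplus = 30.25 - 56.25 = -26.

-26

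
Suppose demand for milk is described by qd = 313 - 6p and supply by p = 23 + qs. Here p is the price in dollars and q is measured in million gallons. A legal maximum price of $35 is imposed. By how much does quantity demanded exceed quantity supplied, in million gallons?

91

Rearranging supply gives qs = p - 23. Setting quantity demanded equal to quantity supplied, 313 - 6p = p - 23, gives p* = 48 and q* = 25.
Since 35 < 48, the ceiling is binding.
At p = 35: qd = 313 - 6·35 = 103 and qs = 35 - 23 = 12.
Shortage = qd - qs = 103 - 12 = 91.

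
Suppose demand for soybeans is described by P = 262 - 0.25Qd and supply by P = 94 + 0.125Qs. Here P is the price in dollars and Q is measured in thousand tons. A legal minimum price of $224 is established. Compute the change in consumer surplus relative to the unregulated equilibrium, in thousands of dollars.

-22200

Rearranging demand gives Qd = 1048 - 4P; rearranging supply gives Qs = 8P - 752. Equilibrium: 1048 - 4P = 8P - 752, so 1800 = 12P and P* = 150, Q* = 448.
Since 224 > 150, the floor is binding.
At P = 224: Qd = 1048 - 4·224 = 152 and Qs = 8·224 - 752 = 1040.
Consumer surplus without the control is ½ · (262 - 150) · 448 = 25088.
With the floor, consumers buy 152 units at 224, so CS = ½ · (262 - 224) · 152 = 2888.
Change in consumer surplus = 2888 - 25088 = -22200.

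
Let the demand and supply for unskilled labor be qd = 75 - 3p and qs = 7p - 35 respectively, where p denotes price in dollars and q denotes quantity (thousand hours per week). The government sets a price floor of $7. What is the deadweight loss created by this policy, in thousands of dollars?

Equilibrium: 75 - 3p = 7p - 35, so 110 = 10p and p* = 11, q* = 42.
The floor of 7 is below the equilibrium price 11, so it is not binding; the market clears at p* = 11, q* = 42.
Since the control does not bind, no trades are prevented and deadweight loss is zero.

0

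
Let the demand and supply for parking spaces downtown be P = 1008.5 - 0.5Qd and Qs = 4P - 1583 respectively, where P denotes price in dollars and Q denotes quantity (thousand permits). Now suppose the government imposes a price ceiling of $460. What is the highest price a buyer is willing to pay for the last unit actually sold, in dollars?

880

Rearranging demand gives Qd = 2017 - 2P. In a free market, 2017 - 2P = 4P - 1583 gives the equilibrium P* = 600, Q* = 817.
Since 460 < 600, the ceiling is binding.
At P = 460: Qd = 2017 - 2·460 = 1097 and Qs = 4·460 - 1583 = 257.
Only 257 units reach the market. On the demand curve, the marginal buyer's willingness to pay at Q = 257 is (2017 - 257)/2 = 880.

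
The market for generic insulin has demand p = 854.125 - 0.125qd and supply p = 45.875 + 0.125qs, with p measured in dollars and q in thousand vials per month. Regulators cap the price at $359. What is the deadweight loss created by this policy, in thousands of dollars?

66248

Rearranging demand gives qd = 6833 - 8p; rearranging supply gives qs = 8p - 367. Setting quantity demanded equal to quantity supplied, 6833 - 8p = 8p - 367, gives p* = 450 and q* = 3233.
Because the ceiling (359) lies below the market-clearing price, it is binding.
At p = 359: qd = 6833 - 8·359 = 3961 and qs = 8·359 - 367 = 2505.
Quantity traded falls to 2505. At q = 2505 the demand price is (6833 - 2505)/8 = 541 and the supply price is (367 + 2505)/8 = 359.
Deadweight loss = ½ · (541 - 359) · (3233 - 2505) = ½ · 182 · 728 = 66248.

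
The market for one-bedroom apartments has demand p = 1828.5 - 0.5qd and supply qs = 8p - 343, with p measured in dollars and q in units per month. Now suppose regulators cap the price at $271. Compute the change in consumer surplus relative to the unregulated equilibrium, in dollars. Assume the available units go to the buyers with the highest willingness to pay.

-30831

Rearranging demand gives qd = 3657 - 2p. Without the control the market clears where 3657 - 2p = 8p - 343, i.e. p* = 400 and q* = 2857.
Since 271 < 400, the ceiling is binding.
At p = 271: qd = 3657 - 2·271 = 3115 and qs = 8·271 - 343 = 1825.
Consumer surplus without the control is ½ · (1828.5 - 400) · 2857 = 2040612.25.
With the ceiling, 1825 units are sold at 271 (assume they go to the highest-value buyers). The demand price at q = 1825 is 916, so CS = ½ · [(1828.5 - 271) + (916 - 271)] · 1825 = 2009781.25.
Change in consumer surplus = 2009781.25 - 2040612.25 = -30831.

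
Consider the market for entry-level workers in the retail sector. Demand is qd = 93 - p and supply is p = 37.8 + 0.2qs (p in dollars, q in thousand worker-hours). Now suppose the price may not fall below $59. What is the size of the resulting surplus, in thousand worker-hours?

72

Rearranging supply gives qs = 5p - 189. Equilibrium: 93 - p = 5p - 189, so 282 = 6p and p* = 47, q* = 46.
The floor of 59 is above the equilibrium price 47, so it binds.
At p = 59: qd = 93 - 59 = 34 and qs = 5·59 - 189 = 106.
Surplus = qs - qd = 106 - 34 = 72.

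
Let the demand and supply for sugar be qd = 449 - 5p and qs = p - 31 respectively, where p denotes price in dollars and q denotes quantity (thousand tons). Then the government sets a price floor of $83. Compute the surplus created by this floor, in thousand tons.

In a free market, 449 - 5p = p - 31 gives the equilibrium p* = 80, q* = 49.
Because the floor (83) lies above the market-clearing price, it is binding.
At p = 83: qd = 449 - 5·83 = 34 and qs = 83 - 31 = 52.
Surplus = qs - qd = 52 - 34 = 18.

18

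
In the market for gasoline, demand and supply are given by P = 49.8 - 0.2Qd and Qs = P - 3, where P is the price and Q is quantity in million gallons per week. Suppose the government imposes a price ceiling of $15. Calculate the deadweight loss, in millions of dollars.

437.4

Rearranging demand gives Qd = 249 - 5P. In a free market, 249 - 5P = P - 3 gives the equilibrium P* = 42, Q* = 39.
Because the ceiling (15) lies below the market-clearing price, it is binding.
At P = 15: Qd = 249 - 5·15 = 174 and Qs = 15 - 3 = 12.
Quantity traded falls to 12. At Q = 12 the demand price is (249 - 12)/5 = 47.4 and the supply price is 3 + 12 = 15.
Deadweight loss = ½ · (47.4 - 15) · (39 - 12) = ½ · 32.4 · 27 = 437.4.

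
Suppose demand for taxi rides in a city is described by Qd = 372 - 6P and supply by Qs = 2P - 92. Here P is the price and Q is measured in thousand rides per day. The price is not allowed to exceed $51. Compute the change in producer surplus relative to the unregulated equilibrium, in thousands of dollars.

-119

Without the control the market clears where 372 - 6P = 2P - 92, i.e. P* = 58 and Q* = 24.
Because the ceiling (51) lies below the market-clearing price, it is binding.
At P = 51: Qd = 372 - 6·51 = 66 and Qs = 2·51 - 92 = 10.
Producer surplus without the control is ½ · (58 - 46) · 24 = 144.
With the ceiling, producers sell 10 units at 51, so PS = ½ · (51 - 46) · 10 = 25.
Change in producer surplus = 25 - 144 = -119.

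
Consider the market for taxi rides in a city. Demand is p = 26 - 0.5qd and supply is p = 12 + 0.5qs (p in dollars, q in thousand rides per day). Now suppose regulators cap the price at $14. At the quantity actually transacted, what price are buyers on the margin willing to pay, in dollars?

Rearranging demand gives qd = 52 - 2p; rearranging supply gives qs = 2p - 24. Without the control the market clears where 52 - 2p = 2p - 24, i.e. p* = 19 and q* = 14.
The ceiling of 14 is below the equilibrium price 19, so it binds.
At p = 14: qd = 52 - 2·14 = 24 and qs = 2·14 - 24 = 4.
Only 4 units reach the market. On the demand curve, the marginal buyer's willingness to pay at q = 4 is (52 - 4)/2 = 24.

24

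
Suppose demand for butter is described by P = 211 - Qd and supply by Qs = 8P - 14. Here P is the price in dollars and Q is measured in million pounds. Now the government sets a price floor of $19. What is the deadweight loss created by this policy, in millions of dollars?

Rearranging demand gives Qd = 211 - P. In a free market, 211 - P = 8P - 14 gives the equilibrium P* = 25, Q* = 186.
The floor of 19 is below the equilibrium price 25, so it is not binding; the market clears at P* = 25, Q* = 186.
Since the control does not bind, no trades are prevented and deadweight loss is zero.

0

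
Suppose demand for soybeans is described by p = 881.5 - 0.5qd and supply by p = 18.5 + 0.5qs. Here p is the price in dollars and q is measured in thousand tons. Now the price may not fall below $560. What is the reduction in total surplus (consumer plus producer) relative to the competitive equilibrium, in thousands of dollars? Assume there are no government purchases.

Rearranging demand gives qd = 1763 - 2p; rearranging supply gives qs = 2p - 37. Equilibrium: 1763 - 2p = 2p - 37, so 1800 = 4p and p* = 450, q* = 863.
Because the floor (560) lies above the market-clearing price, it is binding.
At p = 560: qd = 1763 - 2·560 = 643 and qs = 2·560 - 37 = 1083.
Quantity traded falls to 643. At q = 643 the demand price is (1763 - 643)/2 = 560 and the supply price is (37 + 643)/2 = 340.
Deadweight loss = ½ · (560 - 340) · (863 - 643) = ½ · 220 · 220 = 24200.

24200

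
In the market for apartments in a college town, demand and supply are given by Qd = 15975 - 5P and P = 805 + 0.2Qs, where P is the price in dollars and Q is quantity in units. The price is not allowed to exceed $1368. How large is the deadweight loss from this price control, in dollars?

1997120

Rearranging supply gives Qs = 5P - 4025. Without the control the market clears where 15975 - 5P = 5P - 4025, i.e. P* = 2000 and Q* = 5975.
Because the ceiling (1368) lies below the market-clearing price, it is binding.
At P = 1368: Qd = 15975 - 5·1368 = 9135 and Qs = 5·1368 - 4025 = 2815.
Quantity traded falls to 2815. At Q = 2815 the demand price is (15975 - 2815)/5 = 2632 and the supply price is (4025 + 2815)/5 = 1368.
Deadweight loss = ½ · (2632 - 1368) · (5975 - 2815) = ½ · 1264 · 3160 = 1997120.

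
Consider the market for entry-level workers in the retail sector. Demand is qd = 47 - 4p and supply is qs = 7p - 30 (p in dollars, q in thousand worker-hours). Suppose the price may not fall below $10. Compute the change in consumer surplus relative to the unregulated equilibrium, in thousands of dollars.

-39

Setting quantity demanded equal to quantity supplied, 47 - 4p = 7p - 30, gives p* = 7 and q* = 19.
The floor of 10 is above the equilibrium price 7, so it binds.
At p = 10: qd = 47 - 4·10 = 7 and qs = 7·10 - 30 = 40.
Consumer surplus without the control is ½ · (11.75 - 7) · 19 = 45.125.
With the floor, consumers buy 7 units at 10, so CS = ½ · (11.75 - 10) · 7 = 6.125.
Change in consumer surplus = 6.125 - 45.125 = -39.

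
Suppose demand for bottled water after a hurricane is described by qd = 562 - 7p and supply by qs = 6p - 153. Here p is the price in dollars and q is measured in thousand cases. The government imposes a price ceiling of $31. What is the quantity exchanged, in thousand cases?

Equilibrium: 562 - 7p = 6p - 153, so 715 = 13p and p* = 55, q* = 177.
Because the ceiling (31) lies below the market-clearing price, it is binding.
At p = 31: qd = 562 - 7·31 = 345 and qs = 6·31 - 153 = 33.
The quantity actually transacted is the short side, supply: 33.

33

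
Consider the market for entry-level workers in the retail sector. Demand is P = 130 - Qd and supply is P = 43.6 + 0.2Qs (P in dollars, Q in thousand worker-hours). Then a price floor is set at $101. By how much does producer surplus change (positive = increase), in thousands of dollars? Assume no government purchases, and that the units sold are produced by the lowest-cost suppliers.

Rearranging demand gives Qd = 130 - P; rearranging supply gives Qs = 5P - 218. Without the control the market clears where 130 - P = 5P - 218, i.e. P* = 58 and Q* = 72.
Since 101 > 58, the floor is binding.
At P = 101: Qd = 130 - 101 = 29 and Qs = 5·101 - 218 = 287.
Producer surplus without the control is ½ · (58 - 43.6) · 72 = 518.4.
With the floor, 29 units are sold at 101. The supply price at Q = 29 is 49.4, so PS = ½ · [(101 - 43.6) + (101 - 49.4)] · 29 = 1580.5.
Change in producer surplus = 1580.5 - 518.4 = 1062.1.

1062.1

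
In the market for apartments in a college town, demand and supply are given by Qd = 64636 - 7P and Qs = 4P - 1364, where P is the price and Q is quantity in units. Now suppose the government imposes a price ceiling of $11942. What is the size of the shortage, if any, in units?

0

Setting quantity demanded equal to quantity supplied, 64636 - 7P = 4P - 1364, gives P* = 6000 and Q* = 22636.
The ceiling of 11942 is above the equilibrium price 6000, so it is not binding; the market clears at P* = 6000, Q* = 22636.
Since the control does not bind, there is no shortage.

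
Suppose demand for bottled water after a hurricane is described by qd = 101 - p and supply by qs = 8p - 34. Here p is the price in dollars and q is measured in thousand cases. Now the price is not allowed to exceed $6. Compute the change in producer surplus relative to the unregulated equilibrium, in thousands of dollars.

Without the control the market clears where 101 - p = 8p - 34, i.e. p* = 15 and q* = 86.
Since 6 < 15, the ceiling is binding.
At p = 6: qd = 101 - 6 = 95 and qs = 8·6 - 34 = 14.
Producer surplus without the control is ½ · (15 - 4.25) · 86 = 462.25.
With the ceiling, producers sell 14 units at 6, so PS = ½ · (6 - 4.25) · 14 = 12.25.
Change in producer surplus = 12.25 - 462.25 = -450.

-450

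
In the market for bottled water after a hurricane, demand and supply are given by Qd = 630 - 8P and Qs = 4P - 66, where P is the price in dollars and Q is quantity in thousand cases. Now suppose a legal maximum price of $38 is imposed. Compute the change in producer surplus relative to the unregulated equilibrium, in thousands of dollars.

-2520

In a free market, 630 - 8P = 4P - 66 gives the equilibrium P* = 58, Q* = 166.
Since 38 < 58, the ceiling is binding.
At P = 38: Qd = 630 - 8·38 = 326 and Qs = 4·38 - 66 = 86.
Producer surplus without the control is ½ · (58 - 16.5) · 166 = 3444.5.
With the ceiling, producers sell 86 units at 38, so PS = ½ · (38 - 16.5) · 86 = 924.5.
Change in producer surplus = 924.5 - 3444.5 = -2520.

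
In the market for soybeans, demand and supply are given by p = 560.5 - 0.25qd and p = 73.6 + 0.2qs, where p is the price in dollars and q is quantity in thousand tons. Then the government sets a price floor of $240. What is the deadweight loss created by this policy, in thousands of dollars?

0

Rearranging demand gives qd = 2242 - 4p; rearranging supply gives qs = 5p - 368. Without the control the market clears where 2242 - 4p = 5p - 368, i.e. p* = 290 and q* = 1082.
Since 240 is below p* = 290, the floor does not bind and the free-market outcome prevails.
Since the control does not bind, no trades are prevented and deadweight loss is zero.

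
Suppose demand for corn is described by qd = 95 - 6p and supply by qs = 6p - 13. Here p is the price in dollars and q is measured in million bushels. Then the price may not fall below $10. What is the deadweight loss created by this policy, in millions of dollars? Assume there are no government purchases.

In a free market, 95 - 6p = 6p - 13 gives the equilibrium p* = 9, q* = 41.
The floor of 10 is above the equilibrium price 9, so it binds.
At p = 10: qd = 95 - 6·10 = 35 and qs = 6·10 - 13 = 47.
Quantity traded falls to 35. At q = 35 the demand price is (95 - 35)/6 = 10 and the supply price is (13 + 35)/6 = 8.
Deadweight loss = ½ · (10 - 8) · (41 - 35) = ½ · 2 · 6 = 6.

6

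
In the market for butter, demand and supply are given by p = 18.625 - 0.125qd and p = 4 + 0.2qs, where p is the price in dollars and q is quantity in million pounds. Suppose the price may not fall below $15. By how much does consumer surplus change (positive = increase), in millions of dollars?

-74

Rearranging demand gives qd = 149 - 8p; rearranging supply gives qs = 5p - 20. In a free market, 149 - 8p = 5p - 20 gives the equilibrium p* = 13, q* = 45.
The floor of 15 is above the equilibrium price 13, so it binds.
At p = 15: qd = 149 - 8·15 = 29 and qs = 5·15 - 20 = 55.
Consumer surplus without the control is ½ · (18.625 - 13) · 45 = 126.5625.
With the floor, consumers buy 29 units at 15, so CS = ½ · (18.625 - 15) · 29 = 52.5625.
Change in consumer surplus = 52.5625 - 126.5625 = -74.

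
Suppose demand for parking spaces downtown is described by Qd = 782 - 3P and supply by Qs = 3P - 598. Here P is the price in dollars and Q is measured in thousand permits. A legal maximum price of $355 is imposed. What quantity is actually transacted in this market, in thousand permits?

In a free market, 782 - 3P = 3P - 598 gives the equilibrium P* = 230, Q* = 92.
Since 355 is above P* = 230, the ceiling does not bind and the free-market outcome prevails.

92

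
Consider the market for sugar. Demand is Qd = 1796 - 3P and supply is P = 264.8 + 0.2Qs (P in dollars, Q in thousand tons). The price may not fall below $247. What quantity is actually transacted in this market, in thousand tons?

626

Rearranging supply gives Qs = 5P - 1324. Without the control the market clears where 1796 - 3P = 5P - 1324, i.e. P* = 390 and Q* = 626.
The floor of 247 is below the equilibrium price 390, so it is not binding; the market clears at P* = 390, Q* = 626.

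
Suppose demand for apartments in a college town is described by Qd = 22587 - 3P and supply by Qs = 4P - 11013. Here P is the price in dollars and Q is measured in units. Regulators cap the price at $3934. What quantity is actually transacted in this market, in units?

4723

In a free market, 22587 - 3P = 4P - 11013 gives the equilibrium P* = 4800, Q* = 8187.
Because the ceiling (3934) lies below the market-clearing price, it is binding.
At P = 3934: Qd = 22587 - 3·3934 = 10785 and Qs = 4·3934 - 11013 = 4723.
The quantity actually transacted is the short side, supply: 4723.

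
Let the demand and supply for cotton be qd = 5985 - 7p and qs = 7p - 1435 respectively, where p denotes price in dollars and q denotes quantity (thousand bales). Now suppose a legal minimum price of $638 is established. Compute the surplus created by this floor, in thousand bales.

Setting quantity demanded equal to quantity supplied, 5985 - 7p = 7p - 1435, gives p* = 530 and q* = 2275.
Because the floor (638) lies above the market-clearing price, it is binding.
At p = 638: qd = 5985 - 7·638 = 1519 and qs = 7·638 - 1435 = 3031.
Surplus = qs - qd = 3031 - 1519 = 1512.

1512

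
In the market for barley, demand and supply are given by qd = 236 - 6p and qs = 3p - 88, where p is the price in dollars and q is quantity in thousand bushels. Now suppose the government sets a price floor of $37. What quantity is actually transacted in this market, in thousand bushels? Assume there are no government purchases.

Equilibrium: 236 - 6p = 3p - 88, so 324 = 9p and p* = 36, q* = 20.
The floor of 37 is above the equilibrium price 36, so it binds.
At p = 37: qd = 236 - 6·37 = 14 and qs = 3·37 - 88 = 23.
The quantity actually transacted is the short side, demand: 14.

14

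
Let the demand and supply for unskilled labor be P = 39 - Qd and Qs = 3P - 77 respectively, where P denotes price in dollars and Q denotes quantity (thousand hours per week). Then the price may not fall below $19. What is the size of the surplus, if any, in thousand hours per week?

Rearranging demand gives Qd = 39 - P. Setting quantity demanded equal to quantity supplied, 39 - P = 3P - 77, gives P* = 29 and Q* = 10.
Since 19 is below P* = 29, the floor does not bind and the free-market outcome prevails.
Since the control does not bind, there is no surplus.

0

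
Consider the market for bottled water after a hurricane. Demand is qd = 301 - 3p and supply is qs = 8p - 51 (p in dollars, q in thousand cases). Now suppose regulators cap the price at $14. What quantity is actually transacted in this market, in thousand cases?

61

Setting quantity demanded equal to quantity supplied, 301 - 3p = 8p - 51, gives p* = 32 and q* = 205.
Because the ceiling (14) lies below the market-clearing price, it is binding.
At p = 14: qd = 301 - 3·14 = 259 and qs = 8·14 - 51 = 61.
The quantity actually transacted is the short side, supply: 61.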